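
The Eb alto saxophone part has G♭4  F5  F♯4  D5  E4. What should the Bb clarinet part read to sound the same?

Cb4 Bb4 B3 G4 A3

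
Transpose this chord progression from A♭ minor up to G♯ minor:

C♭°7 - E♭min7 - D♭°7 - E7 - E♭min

B°7 D#min7 C#°7 D##7 D#min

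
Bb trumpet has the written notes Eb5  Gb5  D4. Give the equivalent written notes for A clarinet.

First find concert pitch: the Bb trumpet sounds a major second below written, so Eb5 Gb5 D4 sounds Db5 Fb5 C4.
Then write for A clarinet: it sounds a minor third below written, so the part must be a minor third above concert.
Db5 → Fb5
Fb5 → Abb5
C4 → Eb4

Fb5 Abb5 Eb4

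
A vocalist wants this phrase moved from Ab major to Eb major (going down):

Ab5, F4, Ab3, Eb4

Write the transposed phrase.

Eb5 C4 Eb3 Bb3

From Ab down to Eb is a perfect fourth; apply that to each pitch.
Ab5 becomes Eb5
F4 becomes C4
Ab3 becomes Eb3
Eb4 becomes Bb3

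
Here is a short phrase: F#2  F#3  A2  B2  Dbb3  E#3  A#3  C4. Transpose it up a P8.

F#2 gives F#3
F#3 gives F#4
A2 gives A3
B2 gives B3
Dbb3 gives Dbb4
E#3 gives E#4
A#3 gives A#4
C4 gives C5

F#3 F#4 A3 B3 Dbb4 E#4 A#4 C5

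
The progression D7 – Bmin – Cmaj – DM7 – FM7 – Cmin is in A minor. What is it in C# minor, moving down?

F#7 D#min Emaj F#M7 AM7 Emin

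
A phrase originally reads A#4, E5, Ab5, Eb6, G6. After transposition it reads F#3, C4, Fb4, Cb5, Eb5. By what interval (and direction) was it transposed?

down a major tenth

Take the first pair: A#4 → F#3. A to F spans 10 letter names, so the interval is some kind of tenth.
F#3 to A#4 is 16 semitones, which makes it a major tenth; the second version is lower, so the direction is down.
Checking another pair — G6 → Eb5 — gives the same interval.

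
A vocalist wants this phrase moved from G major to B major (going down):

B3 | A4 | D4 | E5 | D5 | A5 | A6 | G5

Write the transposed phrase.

D#3 C#4 F#3 G#4 F#4 C#5 C#6 B4

G major to B major down is a minor sixth, so every note moves down by that interval.
B3 to D#3
A4 to C#4
D4 to F#3
E5 to G#4
D5 to F#4
A5 to C#5
A6 to C#6
G5 to B4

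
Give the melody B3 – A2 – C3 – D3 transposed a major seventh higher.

A#4 G#3 B3 C#4

B3 up a major seventh is A#4.
A major seventh up from A2 gives G#3.
C3: a seventh up reaches B, and 11 semitones makes it B3.
A major seventh up from D3 gives C#4.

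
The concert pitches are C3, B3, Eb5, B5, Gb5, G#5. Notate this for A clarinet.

The A clarinet sounds a minor third below written, so the written part must be a minor third above concert — transpose each note up.
C3 -> Eb3
B3 -> D4
Eb5 -> Gb5
B5 -> D6
Gb5 -> Bbb5
G#5 -> B5

Eb3 D4 Gb5 D6 Bbb5 B5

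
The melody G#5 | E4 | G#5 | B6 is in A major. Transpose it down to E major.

D#5 B3 D#5 F#6

From A down to E is a perfect fourth; apply that to each pitch.
G#5 becomes D#5
E4 becomes B3
G#5 becomes D#5
B6 becomes F#6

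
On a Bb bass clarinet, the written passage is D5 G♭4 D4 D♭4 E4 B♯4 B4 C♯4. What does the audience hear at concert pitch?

Written C4 on the Bb bass clarinet sounds as Bb2, a major ninth lower; apply that shift to every note.
D5 becomes C4
Gb4 becomes Fb3
D4 becomes C3
Db4 becomes Cb3
E4 becomes D3
B#4 becomes A#3
B4 becomes A3
C#4 becomes B2

C4 Fb3 C3 Cb3 D3 A#3 A3 B2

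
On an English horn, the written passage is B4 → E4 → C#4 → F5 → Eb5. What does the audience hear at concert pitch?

The English horn sounds a perfect fifth below written, so transpose each written note down a perfect fifth.
B4 -> E4
E4 -> A3
C#4 -> F#3
F5 -> Bb4
Eb5 -> Ab4

E4 A3 F#3 Bb4 Ab4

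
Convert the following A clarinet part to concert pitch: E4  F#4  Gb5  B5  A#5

C#4 D#4 Eb5 G#5 F##5

Written C4 on the A clarinet sounds as A3, a minor third lower; apply that shift to every note.
E4 → C#4
F#4 → D#4
Gb5 → Eb5
B5 → G#5
A#5 → F##5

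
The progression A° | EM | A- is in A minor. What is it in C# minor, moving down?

C#° G#M C#-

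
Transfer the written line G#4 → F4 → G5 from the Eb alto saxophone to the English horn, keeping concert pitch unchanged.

First find concert pitch: the Eb alto saxophone sounds a major sixth below written, so G#4 F4 G5 sounds B3 Ab3 Bb4.
Then write for English horn: it sounds a perfect fifth below written, so the part must be a perfect fifth above concert.
B3 → F#4
Ab3 → Eb4
Bb4 → F5

F#4 Eb4 F5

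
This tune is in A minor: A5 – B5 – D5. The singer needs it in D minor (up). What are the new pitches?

D6 E6 G5

A minor to D minor up is a perfect fourth, so every note moves up by that interval.
A5 becomes D6
B5 becomes E6
D5 becomes G5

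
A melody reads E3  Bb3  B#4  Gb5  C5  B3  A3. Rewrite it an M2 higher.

E3: a second up reaches F, and 2 semitones makes it F#3.
Bb3 up a major second is C4.
B#4 up a major second is C##5.
A major second up from Gb5 gives Ab5.
A major second up from C5 gives D5.
A major second up from B3 gives C#4.
A major second up from A3 gives B3.

F#3 C4 C##5 Ab5 D5 C#4 B3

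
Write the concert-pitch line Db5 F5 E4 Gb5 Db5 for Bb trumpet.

Eb5 G5 F#4 Ab5 Eb5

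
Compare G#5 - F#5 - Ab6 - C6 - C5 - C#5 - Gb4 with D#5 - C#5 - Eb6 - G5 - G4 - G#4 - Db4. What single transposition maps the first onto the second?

From G#5 to D#5 is 4 letter names — a fourth of some quality.
D#5 to G#5 is 5 semitones, which makes it a perfect fourth; the second version is lower, so the direction is down.
Checking another pair — Gb4 → Db4 — gives the same interval.

down a perfect fourth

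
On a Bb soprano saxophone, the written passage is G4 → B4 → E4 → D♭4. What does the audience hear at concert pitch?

F4 A4 D4 Cb4

Written C4 on the Bb soprano saxophone sounds as Bb3, a major second lower; apply that shift to every note.
G4 to F4
B4 to A4
E4 to D4
Db4 to Cb4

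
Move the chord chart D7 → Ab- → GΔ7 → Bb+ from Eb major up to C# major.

Eb major up to C# major is an augmented sixth; each chord root moves by that interval while the quality stays the same.
D7: root D up an augmented sixth → B#, giving B#7.
Ab-: root Ab up an augmented sixth → F#, giving F#-.
GΔ7: root G up an augmented sixth → E#, giving E#Δ7.
Bb+: root Bb up an augmented sixth → G#, giving G#+.

B#7 F#- E#Δ7 G#+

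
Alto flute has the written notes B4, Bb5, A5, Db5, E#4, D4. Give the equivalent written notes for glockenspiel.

F#2 F3 E3 Ab2 B#1 A1

First find concert pitch: the alto flute sounds a perfect fourth below written, so B4 Bb5 A5 Db5 E#4 D4 sounds F#4 F5 E5 Ab4 B#3 A3.
Then write for glockenspiel: it sounds a perfect fifteenth above written, so the part must be a perfect fifteenth below concert.
F#4 → F#2
F5 → F3
E5 → E3
Ab4 → Ab2
B#3 → B#1
A3 → A1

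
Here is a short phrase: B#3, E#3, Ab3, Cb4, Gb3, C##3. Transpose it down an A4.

F#3 B2 Ebb3 Gbb3 Dbb3 G#2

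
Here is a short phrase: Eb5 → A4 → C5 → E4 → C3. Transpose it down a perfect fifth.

Ab4 D4 F4 A3 F2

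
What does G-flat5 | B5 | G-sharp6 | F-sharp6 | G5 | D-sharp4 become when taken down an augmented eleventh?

Gb5: an eleventh down reaches D, and 18 semitones makes it Dbb4.
B5 down an augmented eleventh is F4.
G#6 down an augmented eleventh is D5.
F#6 down an augmented eleventh is C5.
G5: an eleventh down reaches D, and 18 semitones makes it Db4.
D#4 down an augmented eleventh is A2.

Dbb4 F4 D5 C5 Db4 A2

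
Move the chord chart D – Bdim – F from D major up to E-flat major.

D major up to E-flat major is a minor second; each chord root moves by that interval while the quality stays the same.
D: root D up a minor second → Eb, giving Eb.
Bdim: root B up a minor second → C, giving Cdim.
F: root F up a minor second → Gb, giving Gb.

Eb Cdim Gb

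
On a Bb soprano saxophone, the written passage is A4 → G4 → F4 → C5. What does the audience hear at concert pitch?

G4 F4 Eb4 Bb4

The Bb soprano saxophone sounds a major second below written, so transpose each written note down a major second.
A4 gives G4
G4 gives F4
F4 gives Eb4
C5 gives Bb4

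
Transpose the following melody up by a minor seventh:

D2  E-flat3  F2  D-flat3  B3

D2 -> C3
Eb3 -> Db4
F2 -> Eb3
Db3 -> Cb4
B3 -> A4

C3 Db4 Eb3 Cb4 A4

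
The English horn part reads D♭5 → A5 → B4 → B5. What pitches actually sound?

Written C4 on the English horn sounds as F3, a perfect fifth lower; apply that shift to every note.
Db5 becomes Gb4
A5 becomes D5
B4 becomes E4
B5 becomes E5

Gb4 D5 E4 E5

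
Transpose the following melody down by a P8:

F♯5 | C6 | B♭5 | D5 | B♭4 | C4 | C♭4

F#4 C5 Bb4 D4 Bb3 C3 Cb3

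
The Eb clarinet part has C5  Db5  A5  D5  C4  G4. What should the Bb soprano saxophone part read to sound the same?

F5 Gb5 D6 G5 F4 C5

First find concert pitch: the Eb clarinet sounds a minor third above written, so C5 Db5 A5 D5 C4 G4 sounds Eb5 Fb5 C6 F5 Eb4 Bb4.
Then write for Bb soprano saxophone: it sounds a major second below written, so the part must be a major second above concert.
Eb5 → F5
Fb5 → Gb5
C6 → D6
F5 → G5
Eb4 → F4
Bb4 → C5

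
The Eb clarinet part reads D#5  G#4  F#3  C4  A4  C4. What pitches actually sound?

Written C4 on the Eb clarinet sounds as Eb4, a minor third higher; apply that shift to every note.
D#5 → F#5
G#4 → B4
F#3 → A3
C4 → Eb4
A4 → C5
C4 → Eb4

F#5 B4 A3 Eb4 C5 Eb4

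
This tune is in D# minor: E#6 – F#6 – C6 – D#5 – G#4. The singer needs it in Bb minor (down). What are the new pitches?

C6 Db6 Abb5 Bb4 Eb4

D# minor to Bb minor down is an augmented third, so every note moves down by that interval.
E#6 -> C6
F#6 -> Db6
C6 -> Abb5
D#5 -> Bb4
G#4 -> Eb4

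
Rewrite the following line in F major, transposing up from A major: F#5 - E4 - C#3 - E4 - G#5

A major to F major up is a minor sixth, so every note moves up by that interval.
F#5 -> D6
E4 -> C5
C#3 -> A3
E4 -> C5
G#5 -> E6

D6 C5 A3 C5 E6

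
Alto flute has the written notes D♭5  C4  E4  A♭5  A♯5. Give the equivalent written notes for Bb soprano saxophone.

Bb4 A3 C#4 F5 F##5

First find concert pitch: the alto flute sounds a perfect fourth below written, so D♭5 C4 E4 A♭5 A♯5 sounds Ab4 G3 B3 Eb5 E#5.
Then write for Bb soprano saxophone: it sounds a major second below written, so the part must be a major second above concert.
Ab4 → Bb4
G3 → A3
B3 → C#4
Eb5 → F5
E#5 → F##5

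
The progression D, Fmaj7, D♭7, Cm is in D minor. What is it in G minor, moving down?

G Bbmaj7 Gb7 Fm

D minor down to G minor is a perfect fifth; each chord root moves by that interval while the quality stays the same.
D: root D down a perfect fifth → G, giving G.
Fmaj7: root F down a perfect fifth → Bb, giving Bbmaj7.
D♭7: root D♭ down a perfect fifth → Gb, giving Gb7.
Cm: root C down a perfect fifth → F, giving Fm.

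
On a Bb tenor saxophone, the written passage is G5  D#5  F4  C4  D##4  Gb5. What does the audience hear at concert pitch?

The Bb tenor saxophone sounds a major ninth below written, so transpose each written note down a major ninth.
G5 -> F4
D#5 -> C#4
F4 -> Eb3
C4 -> Bb2
D##4 -> C##3
Gb5 -> Fb4

F4 C#4 Eb3 Bb2 C##3 Fb4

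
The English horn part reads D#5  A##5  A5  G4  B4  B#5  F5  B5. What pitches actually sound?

G#4 D##5 D5 C4 E4 E#5 Bb4 E5

The English horn sounds a perfect fifth below written, so transpose each written note down a perfect fifth.
D#5 to G#4
A##5 to D##5
A5 to D5
G4 to C4
B4 to E4
B#5 to E#5
F5 to Bb4
B5 to E5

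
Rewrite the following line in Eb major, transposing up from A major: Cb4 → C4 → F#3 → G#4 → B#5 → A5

From A up to Eb is a diminished fifth; apply that to each pitch.
Cb4 becomes Gbb4
C4 becomes Gb4
F#3 becomes C4
G#4 becomes D5
B#5 becomes F#6
A5 becomes Eb6

Gbb4 Gb4 C4 D5 F#6 Eb6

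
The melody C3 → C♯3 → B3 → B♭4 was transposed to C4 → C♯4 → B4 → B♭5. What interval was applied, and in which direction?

From C3 to C4 is 8 letter names — an octave of some quality.
C3 to C4 is 12 semitones, which makes it a perfect octave; the second version is higher, so the direction is up.
Checking another pair — Bb4 → Bb5 — gives the same interval.

up a perfect octave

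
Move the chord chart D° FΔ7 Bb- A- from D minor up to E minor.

E° GΔ7 C- B-

D minor up to E minor is a major second; each chord root moves by that interval while the quality stays the same.
D°: root D up a major second → E, giving E°.
FΔ7: root F up a major second → G, giving GΔ7.
Bb-: root Bb up a major second → C, giving C-.
A-: root A up a major second → B, giving B-.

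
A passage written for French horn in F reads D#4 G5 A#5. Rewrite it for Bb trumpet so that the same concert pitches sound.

A#3 D5 E#5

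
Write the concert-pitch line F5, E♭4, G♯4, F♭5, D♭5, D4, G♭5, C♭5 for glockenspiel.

Written C4 sounds as C6 on the glockenspiel, so concert pitches are written a perfect fifteenth down.
F5 to F3
Eb4 to Eb2
G#4 to G#2
Fb5 to Fb3
Db5 to Db3
D4 to D2
Gb5 to Gb3
Cb5 to Cb3

F3 Eb2 G#2 Fb3 Db3 D2 Gb3 Cb3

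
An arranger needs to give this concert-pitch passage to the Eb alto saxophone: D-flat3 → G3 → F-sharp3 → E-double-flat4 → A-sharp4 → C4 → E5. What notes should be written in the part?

Bb3 E4 D#4 Cb5 F##5 A4 C#6

Written C4 sounds as Eb3 on the Eb alto saxophone, so concert pitches are written a major sixth up.
Db3 to Bb3
G3 to E4
F#3 to D#4
Ebb4 to Cb5
A#4 to F##5
C4 to A4
E5 to C#6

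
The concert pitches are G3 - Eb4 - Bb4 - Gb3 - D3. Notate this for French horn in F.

D4 Bb4 F5 Db4 A3

The French horn in F sounds a perfect fifth below written, so the written part must be a perfect fifth above concert — transpose each note up.
G3 gives D4
Eb4 gives Bb4
Bb4 gives F5
Gb3 gives Db4
D3 gives A3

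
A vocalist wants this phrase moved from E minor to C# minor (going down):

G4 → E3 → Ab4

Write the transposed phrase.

E4 C#3 F4

E minor to C# minor down is a minor third, so every note moves down by that interval.
G4 gives E4
E3 gives C#3
Ab4 gives F4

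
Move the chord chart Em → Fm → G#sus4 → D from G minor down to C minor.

Am Bbm C#sus4 G

G minor down to C minor is a perfect fifth; each chord root moves by that interval while the quality stays the same.
Em: root E down a perfect fifth → A, giving Am.
Fm: root F down a perfect fifth → Bb, giving Bbm.
G#sus4: root G# down a perfect fifth → C#, giving C#sus4.
D: root D down a perfect fifth → G, giving G.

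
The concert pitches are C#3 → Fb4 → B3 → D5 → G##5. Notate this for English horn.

Written C4 sounds as F3 on the English horn, so concert pitches are written a perfect fifth up.
C#3 -> G#3
Fb4 -> Cb5
B3 -> F#4
D5 -> A5
G##5 -> D##6

G#3 Cb5 F#4 A5 D##6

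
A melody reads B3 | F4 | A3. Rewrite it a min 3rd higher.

D4 Ab4 C4

B3 → D4
F4 → Ab4
A3 → C4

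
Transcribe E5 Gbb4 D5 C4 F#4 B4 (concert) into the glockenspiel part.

E3 Gbb2 D3 C2 F#2 B2

Written C4 sounds as C6 on the glockenspiel, so concert pitches are written a perfect fifteenth down.
E5 to E3
Gbb4 to Gbb2
D5 to D3
C4 to C2
F#4 to F#2
B4 to B2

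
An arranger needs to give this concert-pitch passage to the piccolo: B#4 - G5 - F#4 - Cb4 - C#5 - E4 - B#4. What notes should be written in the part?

B#3 G4 F#3 Cb3 C#4 E3 B#3

The piccolo sounds a perfect octave above written, so the written part must be a perfect octave below concert — transpose each note down.
B#4 becomes B#3
G5 becomes G4
F#4 becomes F#3
Cb4 becomes Cb3
C#5 becomes C#4
E4 becomes E3
B#4 becomes B#3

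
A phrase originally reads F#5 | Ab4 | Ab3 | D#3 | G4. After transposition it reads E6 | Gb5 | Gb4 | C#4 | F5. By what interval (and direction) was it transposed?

up a minor seventh

From F#5 to E6 is 7 letter names — a seventh of some quality.
F#5 to E6 is 10 semitones, which makes it a minor seventh; the second version is higher, so the direction is up.
Checking another pair — G4 → F5 — gives the same interval.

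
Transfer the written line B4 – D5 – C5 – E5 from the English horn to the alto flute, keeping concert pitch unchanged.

A4 C5 Bb4 D5

First find concert pitch: the English horn sounds a perfect fifth below written, so B4 D5 C5 E5 sounds E4 G4 F4 A4.
Then write for alto flute: it sounds a perfect fourth below written, so the part must be a perfect fourth above concert.
E4 → A4
G4 → C5
F4 → Bb4
A4 → D5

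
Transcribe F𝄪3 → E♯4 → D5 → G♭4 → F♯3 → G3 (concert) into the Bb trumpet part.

The Bb trumpet sounds a major second below written, so the written part must be a major second above concert — transpose each note up.
F##3 to G##3
E#4 to F##4
D5 to E5
Gb4 to Ab4
F#3 to G#3
G3 to A3

G##3 F##4 E5 Ab4 G#3 A3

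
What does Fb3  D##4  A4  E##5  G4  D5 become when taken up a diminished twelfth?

Cbb5 A#5 Eb6 B#6 Db6 Ab6

Fb3 → Cbb5
D##4 → A#5
A4 → Eb6
E##5 → B#6
G4 → Db6
D5 → Ab6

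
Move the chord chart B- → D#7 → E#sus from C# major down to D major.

C- E7 F#sus

C# major down to D major is a major seventh; each chord root moves by that interval while the quality stays the same.
B-: root B down a major seventh → C, giving C-.
D#7: root D# down a major seventh → E, giving E7.
E#sus: root E# down a major seventh → F#, giving F#sus.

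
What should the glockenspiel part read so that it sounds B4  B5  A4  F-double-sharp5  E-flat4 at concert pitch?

Written C4 sounds as C6 on the glockenspiel, so concert pitches are written a perfect fifteenth down.
B4 becomes B2
B5 becomes B3
A4 becomes A2
F##5 becomes F##3
Eb4 becomes Eb2

B2 B3 A2 F##3 Eb2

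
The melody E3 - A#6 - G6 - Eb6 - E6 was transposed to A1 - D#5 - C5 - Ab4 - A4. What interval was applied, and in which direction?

Take the first pair: E3 → A1. E to A spans 12 letter names, so the interval is some kind of twelfth.
A1 to E3 is 19 semitones, which makes it a perfect twelfth; the second version is lower, so the direction is down.
Checking another pair — E6 → A4 — gives the same interval.

down a perfect twelfth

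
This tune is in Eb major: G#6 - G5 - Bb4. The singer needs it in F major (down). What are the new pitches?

A#5 A4 C4

From Eb down to F is a minor seventh; apply that to each pitch.
G#6 to A#5
G5 to A4
Bb4 to C4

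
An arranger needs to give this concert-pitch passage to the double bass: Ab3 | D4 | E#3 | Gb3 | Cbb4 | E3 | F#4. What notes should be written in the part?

Ab4 D5 E#4 Gb4 Cbb5 E4 F#5

The double bass sounds a perfect octave below written, so the written part must be a perfect octave above concert — transpose each note up.
Ab3 becomes Ab4
D4 becomes D5
E#3 becomes E#4
Gb3 becomes Gb4
Cbb4 becomes Cbb5
E3 becomes E4
F#4 becomes F#5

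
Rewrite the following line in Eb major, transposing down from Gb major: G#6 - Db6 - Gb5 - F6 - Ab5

From Gb down to Eb is a minor third; apply that to each pitch.
G#6 gives E#6
Db6 gives Bb5
Gb5 gives Eb5
F6 gives D6
Ab5 gives F5

E#6 Bb5 Eb5 D6 F5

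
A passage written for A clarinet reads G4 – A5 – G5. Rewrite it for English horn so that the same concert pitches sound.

First find concert pitch: the A clarinet sounds a minor third below written, so G4 A5 G5 sounds E4 F#5 E5.
Then write for English horn: it sounds a perfect fifth below written, so the part must be a perfect fifth above concert.
E4 → B4
F#5 → C#6
E5 → B5

B4 C#6 B5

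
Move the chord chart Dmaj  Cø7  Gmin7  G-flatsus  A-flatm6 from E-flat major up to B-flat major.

E-flat major up to B-flat major is a perfect fifth; each chord root moves by that interval while the quality stays the same.
Dmaj: root D up a perfect fifth → A, giving Amaj.
Cø7: root C up a perfect fifth → G, giving Gø7.
Gmin7: root G up a perfect fifth → D, giving Dmin7.
G-flatsus: root G-flat up a perfect fifth → Db, giving Dbsus.
A-flatm6: root A-flat up a perfect fifth → Eb, giving Ebm6.

Amaj Gø7 Dmin7 Dbsus Ebm6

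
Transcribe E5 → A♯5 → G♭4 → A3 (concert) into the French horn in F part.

B5 E#6 Db5 E4

The French horn in F sounds a perfect fifth below written, so the written part must be a perfect fifth above concert — transpose each note up.
E5 becomes B5
A#5 becomes E#6
Gb4 becomes Db5
A3 becomes E4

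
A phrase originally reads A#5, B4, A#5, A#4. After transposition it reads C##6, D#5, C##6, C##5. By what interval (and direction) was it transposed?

up a major third

Take the first pair: A#5 → C##6. A to C spans 3 letter names, so the interval is some kind of third.
A#5 to C##6 is 4 semitones, which makes it a major third; the second version is higher, so the direction is up.
Checking another pair — A#4 → C##5 — gives the same interval.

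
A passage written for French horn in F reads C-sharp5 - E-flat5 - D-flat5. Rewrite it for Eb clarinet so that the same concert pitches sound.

D#4 F4 Eb4

First find concert pitch: the French horn in F sounds a perfect fifth below written, so C-sharp5 E-flat5 D-flat5 sounds F#4 Ab4 Gb4.
Then write for Eb clarinet: it sounds a minor third above written, so the part must be a minor third below concert.
F#4 → D#4
Ab4 → F4
Gb4 → Eb4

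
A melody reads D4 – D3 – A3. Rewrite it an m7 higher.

C5 C4 G4

A minor seventh up from D4 gives C5.
D3: a seventh up reaches C, and 10 semitones makes it C4.
A minor seventh up from A3 gives G4.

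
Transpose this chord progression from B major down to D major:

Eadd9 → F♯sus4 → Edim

Gadd9 Asus4 Gdim

B major down to D major is a major sixth; each chord root moves by that interval while the quality stays the same.
Eadd9: root E down a major sixth → G, giving Gadd9.
F♯sus4: root F♯ down a major sixth → A, giving Asus4.
Edim: root E down a major sixth → G, giving Gdim.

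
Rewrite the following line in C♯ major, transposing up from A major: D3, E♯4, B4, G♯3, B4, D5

F#3 G##4 D#5 B#3 D#5 F#5

From A up to C♯ is a major third; apply that to each pitch.
D3 becomes F#3
E#4 becomes G##4
B4 becomes D#5
G#3 becomes B#3
B4 becomes D#5
D5 becomes F#5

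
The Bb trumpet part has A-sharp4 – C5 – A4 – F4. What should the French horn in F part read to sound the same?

First find concert pitch: the Bb trumpet sounds a major second below written, so A-sharp4 C5 A4 F4 sounds G#4 Bb4 G4 Eb4.
Then write for French horn in F: it sounds a perfect fifth below written, so the part must be a perfect fifth above concert.
G#4 → D#5
Bb4 → F5
G4 → D5
Eb4 → Bb4

D#5 F5 D5 Bb4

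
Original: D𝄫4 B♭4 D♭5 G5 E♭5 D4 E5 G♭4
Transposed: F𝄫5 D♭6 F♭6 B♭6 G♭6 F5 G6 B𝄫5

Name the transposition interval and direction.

Take the first pair: Dbb4 → Fbb5. D to F spans 10 letter names, so the interval is some kind of tenth.
Dbb4 to Fbb5 is 15 semitones, which makes it a minor tenth; the second version is higher, so the direction is up.
Checking another pair — Gb4 → Bbb5 — gives the same interval.

up a minor tenth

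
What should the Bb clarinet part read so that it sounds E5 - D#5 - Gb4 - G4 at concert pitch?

F#5 E#5 Ab4 A4

The Bb clarinet sounds a major second below written, so the written part must be a major second above concert — transpose each note up.
E5 becomes F#5
D#5 becomes E#5
Gb4 becomes Ab4
G4 becomes A4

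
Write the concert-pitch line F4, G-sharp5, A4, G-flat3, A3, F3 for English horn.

C5 D#6 E5 Db4 E4 C4

The English horn sounds a perfect fifth below written, so the written part must be a perfect fifth above concert — transpose each note up.
F4 -> C5
G#5 -> D#6
A4 -> E5
Gb3 -> Db4
A3 -> E4
F3 -> C4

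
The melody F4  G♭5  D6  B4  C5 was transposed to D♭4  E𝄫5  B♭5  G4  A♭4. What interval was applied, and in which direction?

down a major third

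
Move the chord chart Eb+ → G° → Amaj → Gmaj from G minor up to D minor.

G minor up to D minor is a perfect fifth; each chord root moves by that interval while the quality stays the same.
Eb+: root Eb up a perfect fifth → Bb, giving Bb+.
G°: root G up a perfect fifth → D, giving D°.
Amaj: root A up a perfect fifth → E, giving Emaj.
Gmaj: root G up a perfect fifth → D, giving Dmaj.

Bb+ D° Emaj Dmaj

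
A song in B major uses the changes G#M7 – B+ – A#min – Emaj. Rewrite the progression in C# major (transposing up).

A#M7 C#+ B#min F#maj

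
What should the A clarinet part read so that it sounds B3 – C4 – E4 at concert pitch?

D4 Eb4 G4

The A clarinet sounds a minor third below written, so the written part must be a minor third above concert — transpose each note up.
B3 to D4
C4 to Eb4
E4 to G4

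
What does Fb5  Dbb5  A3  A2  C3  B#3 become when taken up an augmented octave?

Fb5: an octave up reaches F, and 13 semitones makes it F6.
An augmented octave up from Dbb5 gives Db6.
A3 up an augmented octave is A#4.
A2: an octave up reaches A, and 13 semitones makes it A#3.
C3: an octave up reaches C, and 13 semitones makes it C#4.
B#3 up an augmented octave is B##4.

F6 Db6 A#4 A#3 C#4 B##4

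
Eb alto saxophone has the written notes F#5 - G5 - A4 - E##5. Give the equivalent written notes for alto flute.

D5 Eb5 F4 C##5

First find concert pitch: the Eb alto saxophone sounds a major sixth below written, so F#5 G5 A4 E##5 sounds A4 Bb4 C4 G##4.
Then write for alto flute: it sounds a perfect fourth below written, so the part must be a perfect fourth above concert.
A4 → D5
Bb4 → Eb5
C4 → F4
G##4 → C##5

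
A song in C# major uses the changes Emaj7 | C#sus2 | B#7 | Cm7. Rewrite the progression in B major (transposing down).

C# major down to B major is a major second; each chord root moves by that interval while the quality stays the same.
Emaj7: root E down a major second → D, giving Dmaj7.
C#sus2: root C# down a major second → B, giving Bsus2.
B#7: root B# down a major second → A#, giving A#7.
Cm7: root C down a major second → Bb, giving Bbm7.

Dmaj7 Bsus2 A#7 Bbm7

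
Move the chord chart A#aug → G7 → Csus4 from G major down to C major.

G major down to C major is a perfect fifth; each chord root moves by that interval while the quality stays the same.
A#aug: root A# down a perfect fifth → D#, giving D#aug.
G7: root G down a perfect fifth → C, giving C7.
Csus4: root C down a perfect fifth → F, giving Fsus4.

D#aug C7 Fsus4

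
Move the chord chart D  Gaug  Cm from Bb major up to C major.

Bb major up to C major is a major second; each chord root moves by that interval while the quality stays the same.
D: root D up a major second → E, giving E.
Gaug: root G up a major second → A, giving Aaug.
Cm: root C up a major second → D, giving Dm.

E Aaug Dm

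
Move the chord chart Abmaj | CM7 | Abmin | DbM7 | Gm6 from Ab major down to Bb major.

Ab major down to Bb major is a minor seventh; each chord root moves by that interval while the quality stays the same.
Abmaj: root Ab down a minor seventh → Bb, giving Bbmaj.
CM7: root C down a minor seventh → D, giving DM7.
Abmin: root Ab down a minor seventh → Bb, giving Bbmin.
DbM7: root Db down a minor seventh → Eb, giving EbM7.
Gm6: root G down a minor seventh → A, giving Am6.

Bbmaj DM7 Bbmin EbM7 Am6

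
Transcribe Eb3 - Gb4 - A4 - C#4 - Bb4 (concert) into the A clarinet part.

Gb3 Bbb4 C5 E4 Db5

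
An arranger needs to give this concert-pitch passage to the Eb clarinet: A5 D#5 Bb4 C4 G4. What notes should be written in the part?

F#5 B#4 G4 A3 E4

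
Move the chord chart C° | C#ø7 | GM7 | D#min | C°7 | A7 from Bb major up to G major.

Bb major up to G major is a major sixth; each chord root moves by that interval while the quality stays the same.
C°: root C up a major sixth → A, giving A°.
C#ø7: root C# up a major sixth → A#, giving A#ø7.
GM7: root G up a major sixth → E, giving EM7.
D#min: root D# up a major sixth → B#, giving B#min.
C°7: root C up a major sixth → A, giving A°7.
A7: root A up a major sixth → F#, giving F#7.

A° A#ø7 EM7 B#min A°7 F#7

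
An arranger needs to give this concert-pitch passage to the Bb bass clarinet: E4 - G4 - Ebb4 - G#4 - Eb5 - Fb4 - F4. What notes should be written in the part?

F#5 A5 Fb5 A#5 F6 Gb5 G5

The Bb bass clarinet sounds a major ninth below written, so the written part must be a major ninth above concert — transpose each note up.
E4 to F#5
G4 to A5
Ebb4 to Fb5
G#4 to A#5
Eb5 to F6
Fb4 to Gb5
F4 to G5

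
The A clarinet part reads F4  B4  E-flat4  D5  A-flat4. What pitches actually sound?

D4 G#4 C4 B4 F4

The A clarinet sounds a minor third below written, so transpose each written note down a minor third.
F4 → D4
B4 → G#4
Eb4 → C4
D5 → B4
Ab4 → F4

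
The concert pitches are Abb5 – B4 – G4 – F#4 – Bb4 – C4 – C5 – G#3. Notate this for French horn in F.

Ebb6 F#5 D5 C#5 F5 G4 G5 D#4

Written C4 sounds as F3 on the French horn in F, so concert pitches are written a perfect fifth up.
Abb5 to Ebb6
B4 to F#5
G4 to D5
F#4 to C#5
Bb4 to F5
C4 to G4
C5 to G5
G#3 to D#4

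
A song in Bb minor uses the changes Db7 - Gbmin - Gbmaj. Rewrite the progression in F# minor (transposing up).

A7 Dmin Dmaj

Bb minor up to F# minor is an augmented fifth; each chord root moves by that interval while the quality stays the same.
Db7: root Db up an augmented fifth → A, giving A7.
Gbmin: root Gb up an augmented fifth → D, giving Dmin.
Gbmaj: root Gb up an augmented fifth → D, giving Dmaj.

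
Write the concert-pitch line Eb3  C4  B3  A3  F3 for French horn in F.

Written C4 sounds as F3 on the French horn in F, so concert pitches are written a perfect fifth up.
Eb3 → Bb3
C4 → G4
B3 → F#4
A3 → E4
F3 → C4

Bb3 G4 F#4 E4 C4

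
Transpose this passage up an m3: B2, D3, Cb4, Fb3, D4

D3 F3 Ebb4 Abb3 F4

B2 gives D3
D3 gives F3
Cb4 gives Ebb4
Fb3 gives Abb3
D4 gives F4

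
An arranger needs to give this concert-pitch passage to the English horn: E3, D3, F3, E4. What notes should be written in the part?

B3 A3 C4 B4

The English horn sounds a perfect fifth below written, so the written part must be a perfect fifth above concert — transpose each note up.
E3 gives B3
D3 gives A3
F3 gives C4
E4 gives B4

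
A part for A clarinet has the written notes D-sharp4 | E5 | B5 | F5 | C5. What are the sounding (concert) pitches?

B#3 C#5 G#5 D5 A4

Written C4 on the A clarinet sounds as A3, a minor third lower; apply that shift to every note.
D#4 gives B#3
E5 gives C#5
B5 gives G#5
F5 gives D5
C5 gives A4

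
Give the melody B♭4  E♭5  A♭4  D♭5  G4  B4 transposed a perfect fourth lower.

F4 Bb4 Eb4 Ab4 D4 F#4

A perfect fourth down from Bb4 gives F4.
A perfect fourth down from Eb5 gives Bb4.
A perfect fourth down from Ab4 gives Eb4.
Db5 down a perfect fourth is Ab4.
A perfect fourth down from G4 gives D4.
B4 down a perfect fourth is F#4.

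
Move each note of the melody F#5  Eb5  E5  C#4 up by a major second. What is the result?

A major second up from F#5 gives G#5.
Eb5 up a major second is F5.
E5: a second up reaches F, and 2 semitones makes it F#5.
A major second up from C#4 gives D#4.

G#5 F5 F#5 D#4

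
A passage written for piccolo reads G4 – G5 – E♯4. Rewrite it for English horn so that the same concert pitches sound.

D6 D7 B#5

First find concert pitch: the piccolo sounds a perfect octave above written, so G4 G5 E♯4 sounds G5 G6 E#5.
Then write for English horn: it sounds a perfect fifth below written, so the part must be a perfect fifth above concert.
G5 → D6
G6 → D7
E#5 → B#5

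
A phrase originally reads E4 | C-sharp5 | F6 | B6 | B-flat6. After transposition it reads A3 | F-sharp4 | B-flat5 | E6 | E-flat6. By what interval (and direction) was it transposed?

down a perfect fifth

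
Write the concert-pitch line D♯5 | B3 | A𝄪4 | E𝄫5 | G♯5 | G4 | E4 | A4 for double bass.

D#6 B4 A##5 Ebb6 G#6 G5 E5 A5

Written C4 sounds as C3 on the double bass, so concert pitches are written a perfect octave up.
D#5 → D#6
B3 → B4
A##4 → A##5
Ebb5 → Ebb6
G#5 → G#6
G4 → G5
E4 → E5
A4 → A5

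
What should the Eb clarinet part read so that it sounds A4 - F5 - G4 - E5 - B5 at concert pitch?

F#4 D5 E4 C#5 G#5

The Eb clarinet sounds a minor third above written, so the written part must be a minor third below concert — transpose each note down.
A4 gives F#4
F5 gives D5
G4 gives E4
E5 gives C#5
B5 gives G#5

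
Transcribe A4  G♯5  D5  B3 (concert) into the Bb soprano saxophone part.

The Bb soprano saxophone sounds a major second below written, so the written part must be a major second above concert — transpose each note up.
A4 becomes B4
G#5 becomes A#5
D5 becomes E5
B3 becomes C#4

B4 A#5 E5 C#4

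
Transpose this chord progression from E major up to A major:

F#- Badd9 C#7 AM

B- Eadd9 F#7 DM

E major up to A major is a perfect fourth; each chord root moves by that interval while the quality stays the same.
F#-: root F# up a perfect fourth → B, giving B-.
Badd9: root B up a perfect fourth → E, giving Eadd9.
C#7: root C# up a perfect fourth → F#, giving F#7.
AM: root A up a perfect fourth → D, giving DM.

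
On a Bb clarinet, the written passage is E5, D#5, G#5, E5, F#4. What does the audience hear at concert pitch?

The Bb clarinet sounds a major second below written, so transpose each written note down a major second.
E5 -> D5
D#5 -> C#5
G#5 -> F#5
E5 -> D5
F#4 -> E4

D5 C#5 F#5 D5 E4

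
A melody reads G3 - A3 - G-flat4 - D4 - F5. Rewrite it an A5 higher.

D#4 E#4 D5 A#4 C#6

G3 gives D#4
A3 gives E#4
Gb4 gives D5
D4 gives A#4
F5 gives C#6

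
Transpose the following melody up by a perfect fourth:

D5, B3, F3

G5 E4 Bb3

D5: a fourth up reaches G, and 5 semitones makes it G5.
B3: a fourth up reaches E, and 5 semitones makes it E4.
A perfect fourth up from F3 gives Bb3.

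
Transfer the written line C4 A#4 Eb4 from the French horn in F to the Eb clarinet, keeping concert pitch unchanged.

D3 B#3 F3

First find concert pitch: the French horn in F sounds a perfect fifth below written, so C4 A#4 Eb4 sounds F3 D#4 Ab3.
Then write for Eb clarinet: it sounds a minor third above written, so the part must be a minor third below concert.
F3 → D3
D#4 → B#3
Ab3 → F3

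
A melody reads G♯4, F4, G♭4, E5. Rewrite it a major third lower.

G#4 down a major third is E4.
F4 down a major third is Db4.
A major third down from Gb4 gives Ebb4.
A major third down from E5 gives C5.

E4 Db4 Ebb4 C5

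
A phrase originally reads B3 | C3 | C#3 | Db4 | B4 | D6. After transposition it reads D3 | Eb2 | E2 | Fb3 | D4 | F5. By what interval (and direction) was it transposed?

From B3 to D3 is 6 letter names — a sixth of some quality.
D3 to B3 is 9 semitones, which makes it a major sixth; the second version is lower, so the direction is down.
Checking another pair — D6 → F5 — gives the same interval.

down a major sixth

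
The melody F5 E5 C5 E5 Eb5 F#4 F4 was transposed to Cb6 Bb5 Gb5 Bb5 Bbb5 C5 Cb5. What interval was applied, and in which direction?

Take the first pair: F5 → Cb6. F to C spans 5 letter names, so the interval is some kind of fifth.
F5 to Cb6 is 6 semitones, which makes it a diminished fifth; the second version is higher, so the direction is up.
Checking another pair — F4 → Cb5 — gives the same interval.

up a diminished fifth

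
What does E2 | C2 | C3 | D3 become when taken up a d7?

Db3 Bbb2 Bbb3 Cb4

E2: a seventh up reaches D, and 9 semitones makes it Db3.
C2: a seventh up reaches B, and 9 semitones makes it Bbb2.
C3 up a diminished seventh is Bbb3.
D3: a seventh up reaches C, and 9 semitones makes it Cb4.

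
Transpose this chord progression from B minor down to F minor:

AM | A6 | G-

EbM Eb6 Db-

B minor down to F minor is an augmented fourth; each chord root moves by that interval while the quality stays the same.
AM: root A down an augmented fourth → Eb, giving EbM.
A6: root A down an augmented fourth → Eb, giving Eb6.
G-: root G down an augmented fourth → Db, giving Db-.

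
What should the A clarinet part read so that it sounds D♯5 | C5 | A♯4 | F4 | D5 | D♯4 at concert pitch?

F#5 Eb5 C#5 Ab4 F5 F#4

Written C4 sounds as A3 on the A clarinet, so concert pitches are written a minor third up.
D#5 to F#5
C5 to Eb5
A#4 to C#5
F4 to Ab4
D5 to F5
D#4 to F#4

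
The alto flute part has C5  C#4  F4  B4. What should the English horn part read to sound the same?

D5 D#4 G4 C#5

First find concert pitch: the alto flute sounds a perfect fourth below written, so C5 C#4 F4 B4 sounds G4 G#3 C4 F#4.
Then write for English horn: it sounds a perfect fifth below written, so the part must be a perfect fifth above concert.
G4 → D5
G#3 → D#4
C4 → G4
F#4 → C#5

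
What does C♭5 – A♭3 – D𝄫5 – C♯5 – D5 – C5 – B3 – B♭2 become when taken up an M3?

Eb5 C4 Fb5 E#5 F#5 E5 D#4 D3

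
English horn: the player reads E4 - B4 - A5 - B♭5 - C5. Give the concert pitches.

Written C4 on the English horn sounds as F3, a perfect fifth lower; apply that shift to every note.
E4 becomes A3
B4 becomes E4
A5 becomes D5
Bb5 becomes Eb5
C5 becomes F4

A3 E4 D5 Eb5 F4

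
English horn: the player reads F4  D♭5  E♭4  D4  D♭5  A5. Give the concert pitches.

The English horn sounds a perfect fifth below written, so transpose each written note down a perfect fifth.
F4 → Bb3
Db5 → Gb4
Eb4 → Ab3
D4 → G3
Db5 → Gb4
A5 → D5

Bb3 Gb4 Ab3 G3 Gb4 D5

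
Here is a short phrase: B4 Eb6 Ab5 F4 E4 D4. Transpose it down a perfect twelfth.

E3 Ab4 Db4 Bb2 A2 G2

B4 gives E3
Eb6 gives Ab4
Ab5 gives Db4
F4 gives Bb2
E4 gives A2
D4 gives G2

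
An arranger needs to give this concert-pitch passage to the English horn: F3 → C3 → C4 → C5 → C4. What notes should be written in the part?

Written C4 sounds as F3 on the English horn, so concert pitches are written a perfect fifth up.
F3 becomes C4
C3 becomes G3
C4 becomes G4
C5 becomes G5
C4 becomes G4

C4 G3 G4 G5 G4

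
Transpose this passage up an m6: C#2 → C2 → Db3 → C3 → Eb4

A2 Ab2 Bbb3 Ab3 Cb5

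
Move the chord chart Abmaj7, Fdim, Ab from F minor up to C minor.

F minor up to C minor is a perfect fifth; each chord root moves by that interval while the quality stays the same.
Abmaj7: root Ab up a perfect fifth → Eb, giving Ebmaj7.
Fdim: root F up a perfect fifth → C, giving Cdim.
Ab: root Ab up a perfect fifth → Eb, giving Eb.

Ebmaj7 Cdim Eb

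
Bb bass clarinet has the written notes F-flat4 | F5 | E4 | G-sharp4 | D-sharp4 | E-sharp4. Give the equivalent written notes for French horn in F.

First find concert pitch: the Bb bass clarinet sounds a major ninth below written, so F-flat4 F5 E4 G-sharp4 D-sharp4 E-sharp4 sounds Ebb3 Eb4 D3 F#3 C#3 D#3.
Then write for French horn in F: it sounds a perfect fifth below written, so the part must be a perfect fifth above concert.
Ebb3 → Bbb3
Eb4 → Bb4
D3 → A3
F#3 → C#4
C#3 → G#3
D#3 → A#3

Bbb3 Bb4 A3 C#4 G#3 A#3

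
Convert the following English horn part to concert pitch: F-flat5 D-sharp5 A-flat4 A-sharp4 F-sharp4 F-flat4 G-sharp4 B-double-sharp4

Bbb4 G#4 Db4 D#4 B3 Bbb3 C#4 E##4

Written C4 on the English horn sounds as F3, a perfect fifth lower; apply that shift to every note.
Fb5 gives Bbb4
D#5 gives G#4
Ab4 gives Db4
A#4 gives D#4
F#4 gives B3
Fb4 gives Bbb3
G#4 gives C#4
B##4 gives E##4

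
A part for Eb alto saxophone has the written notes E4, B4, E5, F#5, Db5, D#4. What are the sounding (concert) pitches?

The Eb alto saxophone sounds a major sixth below written, so transpose each written note down a major sixth.
E4 -> G3
B4 -> D4
E5 -> G4
F#5 -> A4
Db5 -> Fb4
D#4 -> F#3

G3 D4 G4 A4 Fb4 F#3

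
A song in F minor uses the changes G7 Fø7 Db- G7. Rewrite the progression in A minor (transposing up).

B7 Aø7 F- B7

F minor up to A minor is a major third; each chord root moves by that interval while the quality stays the same.
G7: root G up a major third → B, giving B7.
Fø7: root F up a major third → A, giving Aø7.
Db-: root Db up a major third → F, giving F-.
G7: root G up a major third → B, giving B7.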